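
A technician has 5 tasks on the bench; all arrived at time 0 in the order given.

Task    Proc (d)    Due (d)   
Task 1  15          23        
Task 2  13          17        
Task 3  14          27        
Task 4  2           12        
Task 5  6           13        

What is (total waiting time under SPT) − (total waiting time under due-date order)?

SPT (increasing processing time): Task 4 Task 5 Task 2 Task 3 Task 1.
Task 4: waits 0, runs 0→2
Task 5: waits 2, runs 2→8
Task 2: waits 8, runs 8→21
Task 3: waits 21, runs 21→35
Task 1: waits 35, runs 35→50
Sum = 0+2+8+21+35 = 66.
EDD (increasing due date): Task 4 Task 5 Task 2 Task 1 Task 3.
Task 4: waits 0, runs 0→2
Task 5: waits 2, runs 2→8
Task 2: waits 8, runs 8→21
Task 1: waits 21, runs 21→36
Task 3: waits 36, runs 36→50
Sum = 0+2+8+21+36 = 67.
Difference = 66 − 67 = -1.

-1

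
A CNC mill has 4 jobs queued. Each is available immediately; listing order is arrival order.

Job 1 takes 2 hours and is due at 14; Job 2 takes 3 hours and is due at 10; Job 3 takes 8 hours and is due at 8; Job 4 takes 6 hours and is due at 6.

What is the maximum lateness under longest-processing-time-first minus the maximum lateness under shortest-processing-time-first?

LPT (decreasing processing time): Job 3 Job 4 Job 2 Job 1.
Job 3: 0→8, due 8, lateness 0
Job 4: 8→14, due 6, lateness 8
Job 2: 14→17, due 10, lateness 7
Job 1: 17→19, due 14, lateness 5
Maximum = 8.
SPT (increasing processing time): Job 1 Job 2 Job 4 Job 3.
Job 1: 0→2, due 14, lateness -12
Job 2: 2→5, due 10, lateness -5
Job 4: 5→11, due 6, lateness 5
Job 3: 11→19, due 8, lateness 11
Maximum = 11.
Difference = 8 − 11 = -3.

-3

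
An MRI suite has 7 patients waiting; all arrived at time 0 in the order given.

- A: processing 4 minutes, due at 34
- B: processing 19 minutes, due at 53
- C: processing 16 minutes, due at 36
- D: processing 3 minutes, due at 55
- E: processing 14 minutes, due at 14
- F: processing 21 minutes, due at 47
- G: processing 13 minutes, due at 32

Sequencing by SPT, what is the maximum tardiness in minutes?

SPT (increasing processing time): D A G E C B F.
D: 0→3, due 55, tardiness 0
A: 3→7, due 34, tardiness 0
G: 7→20, due 32, tardiness 0
E: 20→34, due 14, tardiness 20
C: 34→50, due 36, tardiness 14
B: 50→69, due 53, tardiness 16
F: 69→90, due 47, tardiness 43
Maximum = 43.

43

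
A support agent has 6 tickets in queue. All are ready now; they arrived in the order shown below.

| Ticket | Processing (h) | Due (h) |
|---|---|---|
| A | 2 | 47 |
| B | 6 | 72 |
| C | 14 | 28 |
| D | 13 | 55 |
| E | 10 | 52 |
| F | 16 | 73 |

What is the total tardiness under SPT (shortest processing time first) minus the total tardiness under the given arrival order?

SPT (increasing processing time): A B E D C F.
A: 0→2, due 47, tardiness 0
B: 2→8, due 72, tardiness 0
E: 8→18, due 52, tardiness 0
D: 18→31, due 55, tardiness 0
C: 31→45, due 28, tardiness 17
F: 45→61, due 73, tardiness 0
Sum = 0+0+0+0+17+0 = 17.
FIFO (arrival order): A B C D E F.
A: 0→2, due 47, tardiness 0
B: 2→8, due 72, tardiness 0
C: 8→22, due 28, tardiness 0
D: 22→35, due 55, tardiness 0
E: 35→45, due 52, tardiness 0
F: 45→61, due 73, tardiness 0
Sum = 0+0+0+0+0+0 = 0.
Difference = 17 − 0 = 17.

17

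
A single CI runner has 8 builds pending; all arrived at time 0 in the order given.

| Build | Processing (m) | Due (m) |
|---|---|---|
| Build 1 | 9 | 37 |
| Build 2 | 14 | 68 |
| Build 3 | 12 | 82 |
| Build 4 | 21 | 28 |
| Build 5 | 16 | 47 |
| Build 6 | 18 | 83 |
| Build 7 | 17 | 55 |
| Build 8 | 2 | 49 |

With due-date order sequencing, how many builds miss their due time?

EDD (increasing due date): Build 4 Build 1 Build 5 Build 8 Build 7 Build 2 Build 3 Build 6.
Build 4: 0→21, due 28, tardiness 0
Build 1: 21→30, due 37, tardiness 0
Build 5: 30→46, due 47, tardiness 0
Build 8: 46→48, due 49, tardiness 0
Build 7: 48→65, due 55, tardiness 10
Build 2: 65→79, due 68, tardiness 11
Build 3: 79→91, due 82, tardiness 9
Build 6: 91→109, due 83, tardiness 26
Late builds: 4.

4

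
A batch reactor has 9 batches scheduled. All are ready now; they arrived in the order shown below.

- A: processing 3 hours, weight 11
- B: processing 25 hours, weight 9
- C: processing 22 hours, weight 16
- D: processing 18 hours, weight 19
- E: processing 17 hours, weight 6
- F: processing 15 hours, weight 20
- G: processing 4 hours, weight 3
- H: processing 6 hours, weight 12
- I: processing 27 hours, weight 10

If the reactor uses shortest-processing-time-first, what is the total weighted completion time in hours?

SPT (increasing processing time): A G H F E D C B I.
A: finishes 3, weight 11, w·C = 33
G: finishes 7, weight 3, w·C = 21
H: finishes 13, weight 12, w·C = 156
F: finishes 28, weight 20, w·C = 560
E: finishes 45, weight 6, w·C = 270
D: finishes 63, weight 19, w·C = 1197
C: finishes 85, weight 16, w·C = 1360
B: finishes 110, weight 9, w·C = 990
I: finishes 137, weight 10, w·C = 1370
Sum = 33+21+156+560+270+1197+1360+990+1370 = 5957.

5957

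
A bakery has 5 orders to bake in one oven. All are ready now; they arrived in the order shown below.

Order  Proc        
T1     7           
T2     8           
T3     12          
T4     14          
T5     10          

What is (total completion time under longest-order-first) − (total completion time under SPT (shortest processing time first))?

LPT (decreasing processing time): T4 T3 T5 T2 T1.
T4: 0→14
T3: 14→26
T5: 26→36
T2: 36→44
T1: 44→51
Sum = 14+26+36+44+51 = 171.
SPT (increasing processing time): T1 T2 T5 T3 T4.
T1: 0→7
T2: 7→15
T5: 15→25
T3: 25→37
T4: 37→51
Sum = 7+15+25+37+51 = 135.
Difference = 171 − 135 = 36.

36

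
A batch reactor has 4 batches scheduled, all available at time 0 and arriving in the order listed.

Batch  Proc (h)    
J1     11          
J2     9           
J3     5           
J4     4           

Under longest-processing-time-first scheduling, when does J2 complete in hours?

20

LPT (decreasing processing time): J1 J2 J3 J4.
J1: 0→11
J2: 11→20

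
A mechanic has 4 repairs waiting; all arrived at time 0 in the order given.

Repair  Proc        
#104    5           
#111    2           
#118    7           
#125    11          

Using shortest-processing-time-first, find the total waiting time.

23

SPT (increasing processing time): #111 #104 #118 #125.
#111: waits 0, runs 0→2
#104: waits 2, runs 2→7
#118: waits 7, runs 7→14
#125: waits 14, runs 14→25
Sum = 0+2+7+14 = 23.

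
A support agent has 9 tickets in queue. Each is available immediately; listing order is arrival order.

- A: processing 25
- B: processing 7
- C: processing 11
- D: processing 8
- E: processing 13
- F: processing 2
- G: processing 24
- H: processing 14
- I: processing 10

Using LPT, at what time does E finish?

76

LPT (decreasing processing time): A G H E C I D B F.
A: 0→25
G: 25→49
H: 49→63
E: 63→76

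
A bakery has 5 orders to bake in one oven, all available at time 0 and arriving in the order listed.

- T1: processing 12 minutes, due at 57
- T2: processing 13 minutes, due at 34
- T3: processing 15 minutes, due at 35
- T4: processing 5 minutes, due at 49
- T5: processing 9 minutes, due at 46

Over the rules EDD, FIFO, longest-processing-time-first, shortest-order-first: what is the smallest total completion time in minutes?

138

EDD (increasing due date): T2 T3 T5 T4 T1.
T2: 0→13
T3: 13→28
T5: 28→37
T4: 37→42
T1: 42→54
Sum = 13+28+37+42+54 = 174.
FIFO (arrival order): T1 T2 T3 T4 T5.
T1: 0→12
T2: 12→25
T3: 25→40
T4: 40→45
T5: 45→54
Sum = 12+25+40+45+54 = 176.
LPT (decreasing processing time): T3 T2 T1 T5 T4.
T3: 0→15
T2: 15→28
T1: 28→40
T5: 40→49
T4: 49→54
Sum = 15+28+40+49+54 = 186.
SPT (increasing processing time): T4 T5 T1 T2 T3.
T4: 0→5
T5: 5→14
T1: 14→26
T2: 26→39
T3: 39→54
Sum = 5+14+26+39+54 = 138.
EDD 174, FIFO 176, LPT 186, SPT 138 → minimum 138.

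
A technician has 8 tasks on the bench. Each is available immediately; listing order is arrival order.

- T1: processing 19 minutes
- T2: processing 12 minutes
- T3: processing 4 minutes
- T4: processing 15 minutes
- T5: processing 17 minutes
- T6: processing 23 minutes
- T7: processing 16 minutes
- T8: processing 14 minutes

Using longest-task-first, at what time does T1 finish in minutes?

42

LPT (decreasing processing time): T6 T1 T5 T7 T4 T8 T2 T3.
T6: 0→23
T1: 23→42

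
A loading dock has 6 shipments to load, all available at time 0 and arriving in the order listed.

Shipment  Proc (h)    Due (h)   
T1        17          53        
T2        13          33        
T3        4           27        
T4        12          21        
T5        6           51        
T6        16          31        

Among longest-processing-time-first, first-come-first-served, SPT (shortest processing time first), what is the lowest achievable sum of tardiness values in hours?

LPT (decreasing processing time): T1 T6 T2 T4 T5 T3.
T1: 0→17, due 53, tardiness 0
T6: 17→33, due 31, tardiness 2
T2: 33→46, due 33, tardiness 13
T4: 46→58, due 21, tardiness 37
T5: 58→64, due 51, tardiness 13
T3: 64→68, due 27, tardiness 41
Sum = 0+2+13+37+13+41 = 106.
FIFO (arrival order): T1 T2 T3 T4 T5 T6.
T1: 0→17, due 53, tardiness 0
T2: 17→30, due 33, tardiness 0
T3: 30→34, due 27, tardiness 7
T4: 34→46, due 21, tardiness 25
T5: 46→52, due 51, tardiness 1
T6: 52→68, due 31, tardiness 37
Sum = 0+0+7+25+1+37 = 70.
SPT (increasing processing time): T3 T5 T4 T2 T6 T1.
T3: 0→4, due 27, tardiness 0
T5: 4→10, due 51, tardiness 0
T4: 10→22, due 21, tardiness 1
T2: 22→35, due 33, tardiness 2
T6: 35→51, due 31, tardiness 20
T1: 51→68, due 53, tardiness 15
Sum = 0+0+1+2+20+15 = 38.
LPT 106, FIFO 70, SPT 38 → minimum 38.

38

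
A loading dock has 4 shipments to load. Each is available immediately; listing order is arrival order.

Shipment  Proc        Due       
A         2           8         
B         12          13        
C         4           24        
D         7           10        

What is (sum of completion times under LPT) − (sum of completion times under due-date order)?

LPT (decreasing processing time): B D C A.
B: 0→12
D: 12→19
C: 19→23
A: 23→25
Sum = 12+19+23+25 = 79.
EDD (increasing due date): A D B C.
A: 0→2
D: 2→9
B: 9→21
C: 21→25
Sum = 2+9+21+25 = 57.
Difference = 79 − 57 = 22.

22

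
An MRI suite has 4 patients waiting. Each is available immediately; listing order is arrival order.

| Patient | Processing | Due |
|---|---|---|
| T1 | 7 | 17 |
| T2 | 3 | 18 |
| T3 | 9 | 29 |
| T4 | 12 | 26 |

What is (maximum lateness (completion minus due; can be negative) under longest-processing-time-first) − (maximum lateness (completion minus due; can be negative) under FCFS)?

LPT (decreasing processing time): T4 T3 T1 T2.
T4: 0→12, due 26, lateness -14
T3: 12→21, due 29, lateness -8
T1: 21→28, due 17, lateness 11
T2: 28→31, due 18, lateness 13
Maximum = 13.
FIFO (arrival order): T1 T2 T3 T4.
T1: 0→7, due 17, lateness -10
T2: 7→10, due 18, lateness -8
T3: 10→19, due 29, lateness -10
T4: 19→31, due 26, lateness 5
Maximum = 5.
Difference = 13 − 5 = 8.

8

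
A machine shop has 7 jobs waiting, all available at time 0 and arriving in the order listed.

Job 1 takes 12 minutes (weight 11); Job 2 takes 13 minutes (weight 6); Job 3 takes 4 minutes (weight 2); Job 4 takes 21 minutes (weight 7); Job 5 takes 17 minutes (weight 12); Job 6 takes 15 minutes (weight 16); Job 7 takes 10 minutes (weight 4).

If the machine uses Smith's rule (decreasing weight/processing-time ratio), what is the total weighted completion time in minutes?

2455

WSPT (decreasing weight/processing-time ratio): Job 6 Job 1 Job 5 Job 3 Job 2 Job 7 Job 4.
Job 6: finishes 15, weight 16, w·C = 240
Job 1: finishes 27, weight 11, w·C = 297
Job 5: finishes 44, weight 12, w·C = 528
Job 3: finishes 48, weight 2, w·C = 96
Job 2: finishes 61, weight 6, w·C = 366
Job 7: finishes 71, weight 4, w·C = 284
Job 4: finishes 92, weight 7, w·C = 644
Sum = 240+297+528+96+366+284+644 = 2455.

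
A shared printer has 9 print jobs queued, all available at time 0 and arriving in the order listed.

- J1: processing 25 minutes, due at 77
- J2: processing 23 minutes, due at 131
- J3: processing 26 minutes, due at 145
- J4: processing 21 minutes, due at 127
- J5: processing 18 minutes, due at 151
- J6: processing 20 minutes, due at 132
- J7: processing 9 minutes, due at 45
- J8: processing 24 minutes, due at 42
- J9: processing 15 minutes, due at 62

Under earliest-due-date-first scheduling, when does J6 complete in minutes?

137

EDD (increasing due date): J8 J7 J9 J1 J4 J2 J6 J3 J5.
J8: 0→24
J7: 24→33
J9: 33→48
J1: 48→73
J4: 73→94
J2: 94→117
J6: 117→137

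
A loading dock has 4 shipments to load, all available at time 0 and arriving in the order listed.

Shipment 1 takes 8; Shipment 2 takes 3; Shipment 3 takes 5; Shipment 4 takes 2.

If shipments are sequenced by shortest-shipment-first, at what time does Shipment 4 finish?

SPT (increasing processing time): Shipment 4 Shipment 2 Shipment 3 Shipment 1.
Shipment 4: 0→2

2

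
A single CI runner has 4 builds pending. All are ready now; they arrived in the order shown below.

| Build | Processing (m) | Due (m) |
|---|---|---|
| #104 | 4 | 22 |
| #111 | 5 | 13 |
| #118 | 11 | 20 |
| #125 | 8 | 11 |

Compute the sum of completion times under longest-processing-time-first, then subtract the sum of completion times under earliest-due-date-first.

9

LPT (decreasing processing time): #118 #125 #111 #104.
#118: 0→11
#125: 11→19
#111: 19→24
#104: 24→28
Sum = 11+19+24+28 = 82.
EDD (increasing due date): #125 #111 #118 #104.
#125: 0→8
#111: 8→13
#118: 13→24
#104: 24→28
Sum = 8+13+24+28 = 73.
Difference = 82 − 73 = 9.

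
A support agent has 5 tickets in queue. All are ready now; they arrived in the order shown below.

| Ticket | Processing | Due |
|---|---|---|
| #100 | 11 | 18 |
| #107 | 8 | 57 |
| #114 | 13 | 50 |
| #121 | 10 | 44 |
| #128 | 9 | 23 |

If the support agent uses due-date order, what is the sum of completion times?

155

EDD (increasing due date): #100 #128 #121 #114 #107.
#100: 0→11
#128: 11→20
#121: 20→30
#114: 30→43
#107: 43→51
Sum = 11+20+30+43+51 = 155.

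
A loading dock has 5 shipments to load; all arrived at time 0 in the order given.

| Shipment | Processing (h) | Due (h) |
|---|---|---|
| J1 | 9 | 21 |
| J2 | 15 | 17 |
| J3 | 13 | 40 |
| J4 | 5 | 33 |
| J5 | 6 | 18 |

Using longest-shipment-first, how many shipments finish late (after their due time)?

LPT (decreasing processing time): J2 J3 J1 J5 J4.
J2: 0→15, due 17, tardiness 0
J3: 15→28, due 40, tardiness 0
J1: 28→37, due 21, tardiness 16
J5: 37→43, due 18, tardiness 25
J4: 43→48, due 33, tardiness 15
Late shipments: 3.

3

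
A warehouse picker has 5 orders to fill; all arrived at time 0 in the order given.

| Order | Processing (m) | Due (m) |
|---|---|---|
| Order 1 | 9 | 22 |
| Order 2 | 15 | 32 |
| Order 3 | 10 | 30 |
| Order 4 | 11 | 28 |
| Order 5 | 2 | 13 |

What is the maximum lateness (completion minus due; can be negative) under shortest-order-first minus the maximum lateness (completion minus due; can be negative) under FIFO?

-19

SPT (increasing processing time): Order 5 Order 1 Order 3 Order 4 Order 2.
Order 5: 0→2, due 13, lateness -11
Order 1: 2→11, due 22, lateness -11
Order 3: 11→21, due 30, lateness -9
Order 4: 21→32, due 28, lateness 4
Order 2: 32→47, due 32, lateness 15
Maximum = 15.
FIFO (arrival order): Order 1 Order 2 Order 3 Order 4 Order 5.
Order 1: 0→9, due 22, lateness -13
Order 2: 9→24, due 32, lateness -8
Order 3: 24→34, due 30, lateness 4
Order 4: 34→45, due 28, lateness 17
Order 5: 45→47, due 13, lateness 34
Maximum = 34.
Difference = 15 − 34 = -19.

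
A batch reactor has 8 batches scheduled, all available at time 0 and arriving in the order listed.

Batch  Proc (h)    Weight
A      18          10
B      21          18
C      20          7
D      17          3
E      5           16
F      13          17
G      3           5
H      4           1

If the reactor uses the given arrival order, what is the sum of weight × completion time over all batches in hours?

5003

FIFO (arrival order): A B C D E F G H.
A: finishes 18, weight 10, w·C = 180
B: finishes 39, weight 18, w·C = 702
C: finishes 59, weight 7, w·C = 413
D: finishes 76, weight 3, w·C = 228
E: finishes 81, weight 16, w·C = 1296
F: finishes 94, weight 17, w·C = 1598
G: finishes 97, weight 5, w·C = 485
H: finishes 101, weight 1, w·C = 101
Sum = 180+702+413+228+1296+1598+485+101 = 5003.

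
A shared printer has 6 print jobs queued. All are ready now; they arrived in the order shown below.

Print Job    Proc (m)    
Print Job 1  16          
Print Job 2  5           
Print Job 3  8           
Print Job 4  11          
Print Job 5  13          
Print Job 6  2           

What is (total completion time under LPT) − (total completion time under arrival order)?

LPT (decreasing processing time): Print Job 1 Print Job 5 Print Job 4 Print Job 3 Print Job 2 Print Job 6.
Print Job 1: 0→16
Print Job 5: 16→29
Print Job 4: 29→40
Print Job 3: 40→48
Print Job 2: 48→53
Print Job 6: 53→55
Sum = 16+29+40+48+53+55 = 241.
FIFO (arrival order): Print Job 1 Print Job 2 Print Job 3 Print Job 4 Print Job 5 Print Job 6.
Print Job 1: 0→16
Print Job 2: 16→21
Print Job 3: 21→29
Print Job 4: 29→40
Print Job 5: 40→53
Print Job 6: 53→55
Sum = 16+21+29+40+53+55 = 214.
Difference = 241 − 214 = 27.

27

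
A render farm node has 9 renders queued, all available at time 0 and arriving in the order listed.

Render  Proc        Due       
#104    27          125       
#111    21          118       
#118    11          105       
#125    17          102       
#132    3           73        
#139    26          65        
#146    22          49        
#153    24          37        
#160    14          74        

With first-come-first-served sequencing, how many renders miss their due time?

5

FIFO (arrival order): #104 #111 #118 #125 #132 #139 #146 #153 #160.
#104: 0→27, due 125, tardiness 0
#111: 27→48, due 118, tardiness 0
#118: 48→59, due 105, tardiness 0
#125: 59→76, due 102, tardiness 0
#132: 76→79, due 73, tardiness 6
#139: 79→105, due 65, tardiness 40
#146: 105→127, due 49, tardiness 78
#153: 127→151, due 37, tardiness 114
#160: 151→165, due 74, tardiness 91
Late renders: 5.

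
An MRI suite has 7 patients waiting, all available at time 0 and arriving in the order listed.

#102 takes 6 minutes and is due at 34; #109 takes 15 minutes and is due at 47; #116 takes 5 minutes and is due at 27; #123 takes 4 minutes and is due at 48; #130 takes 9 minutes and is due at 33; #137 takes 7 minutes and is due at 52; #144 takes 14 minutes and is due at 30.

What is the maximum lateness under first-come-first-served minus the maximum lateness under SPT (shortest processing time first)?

FIFO (arrival order): #102 #109 #116 #123 #130 #137 #144.
#102: 0→6, due 34, lateness -28
#109: 6→21, due 47, lateness -26
#116: 21→26, due 27, lateness -1
#123: 26→30, due 48, lateness -18
#130: 30→39, due 33, lateness 6
#137: 39→46, due 52, lateness -6
#144: 46→60, due 30, lateness 30
Maximum = 30.
SPT (increasing processing time): #123 #116 #102 #137 #130 #144 #109.
#123: 0→4, due 48, lateness -44
#116: 4→9, due 27, lateness -18
#102: 9→15, due 34, lateness -19
#137: 15→22, due 52, lateness -30
#130: 22→31, due 33, lateness -2
#144: 31→45, due 30, lateness 15
#109: 45→60, due 47, lateness 13
Maximum = 15.
Difference = 30 − 15 = 15.

15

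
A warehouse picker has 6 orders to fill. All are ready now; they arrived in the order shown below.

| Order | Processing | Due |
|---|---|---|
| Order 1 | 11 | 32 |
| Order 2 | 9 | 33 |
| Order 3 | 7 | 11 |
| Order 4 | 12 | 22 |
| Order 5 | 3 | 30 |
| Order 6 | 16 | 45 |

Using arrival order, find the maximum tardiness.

17

FIFO (arrival order): Order 1 Order 2 Order 3 Order 4 Order 5 Order 6.
Order 1: 0→11, due 32, tardiness 0
Order 2: 11→20, due 33, tardiness 0
Order 3: 20→27, due 11, tardiness 16
Order 4: 27→39, due 22, tardiness 17
Order 5: 39→42, due 30, tardiness 12
Order 6: 42→58, due 45, tardiness 13
Maximum = 17.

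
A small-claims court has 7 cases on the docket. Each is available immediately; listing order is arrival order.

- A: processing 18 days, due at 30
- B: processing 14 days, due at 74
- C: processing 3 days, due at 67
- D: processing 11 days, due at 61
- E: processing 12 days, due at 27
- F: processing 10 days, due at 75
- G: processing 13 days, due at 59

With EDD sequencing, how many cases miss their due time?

1

EDD (increasing due date): E A G D C B F.
E: 0→12, due 27, tardiness 0
A: 12→30, due 30, tardiness 0
G: 30→43, due 59, tardiness 0
D: 43→54, due 61, tardiness 0
C: 54→57, due 67, tardiness 0
B: 57→71, due 74, tardiness 0
F: 71→81, due 75, tardiness 6
Late cases: 1.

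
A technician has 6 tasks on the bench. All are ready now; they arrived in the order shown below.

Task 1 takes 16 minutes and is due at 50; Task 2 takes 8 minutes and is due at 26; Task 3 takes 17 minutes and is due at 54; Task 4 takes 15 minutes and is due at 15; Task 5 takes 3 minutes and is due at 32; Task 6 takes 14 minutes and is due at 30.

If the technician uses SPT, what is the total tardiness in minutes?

50

SPT (increasing processing time): Task 5 Task 2 Task 6 Task 4 Task 1 Task 3.
Task 5: 0→3, due 32, tardiness 0
Task 2: 3→11, due 26, tardiness 0
Task 6: 11→25, due 30, tardiness 0
Task 4: 25→40, due 15, tardiness 25
Task 1: 40→56, due 50, tardiness 6
Task 3: 56→73, due 54, tardiness 19
Sum = 0+0+0+25+6+19 = 50.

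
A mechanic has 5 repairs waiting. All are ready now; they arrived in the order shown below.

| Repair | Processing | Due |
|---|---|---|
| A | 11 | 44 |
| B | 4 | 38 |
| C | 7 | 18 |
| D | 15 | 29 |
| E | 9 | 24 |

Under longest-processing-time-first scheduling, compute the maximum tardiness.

LPT (decreasing processing time): D A E C B.
D: 0→15, due 29, tardiness 0
A: 15→26, due 44, tardiness 0
E: 26→35, due 24, tardiness 11
C: 35→42, due 18, tardiness 24
B: 42→46, due 38, tardiness 8
Maximum = 24.

24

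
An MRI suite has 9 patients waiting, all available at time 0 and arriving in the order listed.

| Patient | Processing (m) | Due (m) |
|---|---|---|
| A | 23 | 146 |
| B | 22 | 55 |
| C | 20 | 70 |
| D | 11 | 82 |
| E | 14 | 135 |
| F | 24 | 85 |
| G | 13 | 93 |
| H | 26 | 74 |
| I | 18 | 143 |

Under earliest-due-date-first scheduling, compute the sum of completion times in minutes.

879

EDD (increasing due date): B C H D F G E I A.
B: 0→22
C: 22→42
H: 42→68
D: 68→79
F: 79→103
G: 103→116
E: 116→130
I: 130→148
A: 148→171
Sum = 22+42+68+79+103+116+130+148+171 = 879.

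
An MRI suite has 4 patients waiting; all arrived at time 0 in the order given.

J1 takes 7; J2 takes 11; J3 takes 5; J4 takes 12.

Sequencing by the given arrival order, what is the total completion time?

FIFO (arrival order): J1 J2 J3 J4.
J1: 0→7
J2: 7→18
J3: 18→23
J4: 23→35
Sum = 7+18+23+35 = 83.

83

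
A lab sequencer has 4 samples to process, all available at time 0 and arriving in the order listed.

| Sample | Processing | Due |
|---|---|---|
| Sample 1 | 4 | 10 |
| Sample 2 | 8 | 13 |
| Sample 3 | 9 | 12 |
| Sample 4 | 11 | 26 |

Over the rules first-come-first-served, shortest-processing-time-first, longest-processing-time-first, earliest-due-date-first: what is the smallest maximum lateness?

FIFO (arrival order): Sample 1 Sample 2 Sample 3 Sample 4.
Sample 1: 0→4, due 10, lateness -6
Sample 2: 4→12, due 13, lateness -1
Sample 3: 12→21, due 12, lateness 9
Sample 4: 21→32, due 26, lateness 6
Maximum = 9.
SPT (increasing processing time): Sample 1 Sample 2 Sample 3 Sample 4.
Sample 1: 0→4, due 10, lateness -6
Sample 2: 4→12, due 13, lateness -1
Sample 3: 12→21, due 12, lateness 9
Sample 4: 21→32, due 26, lateness 6
Maximum = 9.
LPT (decreasing processing time): Sample 4 Sample 3 Sample 2 Sample 1.
Sample 4: 0→11, due 26, lateness -15
Sample 3: 11→20, due 12, lateness 8
Sample 2: 20→28, due 13, lateness 15
Sample 1: 28→32, due 10, lateness 22
Maximum = 22.
EDD (increasing due date): Sample 1 Sample 3 Sample 2 Sample 4.
Sample 1: 0→4, due 10, lateness -6
Sample 3: 4→13, due 12, lateness 1
Sample 2: 13→21, due 13, lateness 8
Sample 4: 21→32, due 26, lateness 6
Maximum = 8.
FIFO 9, SPT 9, LPT 22, EDD 8 → minimum 8.

8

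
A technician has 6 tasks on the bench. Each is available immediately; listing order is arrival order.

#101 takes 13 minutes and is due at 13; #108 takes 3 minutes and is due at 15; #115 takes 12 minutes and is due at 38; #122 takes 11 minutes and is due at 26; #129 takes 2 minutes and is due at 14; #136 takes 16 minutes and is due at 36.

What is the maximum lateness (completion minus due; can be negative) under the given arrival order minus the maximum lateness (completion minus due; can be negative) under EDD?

8

FIFO (arrival order): #101 #108 #115 #122 #129 #136.
#101: 0→13, due 13, lateness 0
#108: 13→16, due 15, lateness 1
#115: 16→28, due 38, lateness -10
#122: 28→39, due 26, lateness 13
#129: 39→41, due 14, lateness 27
#136: 41→57, due 36, lateness 21
Maximum = 27.
EDD (increasing due date): #101 #129 #108 #122 #136 #115.
#101: 0→13, due 13, lateness 0
#129: 13→15, due 14, lateness 1
#108: 15→18, due 15, lateness 3
#122: 18→29, due 26, lateness 3
#136: 29→45, due 36, lateness 9
#115: 45→57, due 38, lateness 19
Maximum = 19.
Difference = 27 − 19 = 8.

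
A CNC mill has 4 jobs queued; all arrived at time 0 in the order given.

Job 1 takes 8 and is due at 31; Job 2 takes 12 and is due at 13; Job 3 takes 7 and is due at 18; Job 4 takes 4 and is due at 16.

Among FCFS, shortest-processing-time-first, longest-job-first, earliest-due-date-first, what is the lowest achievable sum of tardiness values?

5

FIFO (arrival order): Job 1 Job 2 Job 3 Job 4.
Job 1: 0→8, due 31, tardiness 0
Job 2: 8→20, due 13, tardiness 7
Job 3: 20→27, due 18, tardiness 9
Job 4: 27→31, due 16, tardiness 15
Sum = 0+7+9+15 = 31.
SPT (increasing processing time): Job 4 Job 3 Job 1 Job 2.
Job 4: 0→4, due 16, tardiness 0
Job 3: 4→11, due 18, tardiness 0
Job 1: 11→19, due 31, tardiness 0
Job 2: 19→31, due 13, tardiness 18
Sum = 0+0+0+18 = 18.
LPT (decreasing processing time): Job 2 Job 1 Job 3 Job 4.
Job 2: 0→12, due 13, tardiness 0
Job 1: 12→20, due 31, tardiness 0
Job 3: 20→27, due 18, tardiness 9
Job 4: 27→31, due 16, tardiness 15
Sum = 0+0+9+15 = 24.
EDD (increasing due date): Job 2 Job 4 Job 3 Job 1.
Job 2: 0→12, due 13, tardiness 0
Job 4: 12→16, due 16, tardiness 0
Job 3: 16→23, due 18, tardiness 5
Job 1: 23→31, due 31, tardiness 0
Sum = 0+0+5+0 = 5.
FIFO 31, SPT 18, LPT 24, EDD 5 → minimum 5.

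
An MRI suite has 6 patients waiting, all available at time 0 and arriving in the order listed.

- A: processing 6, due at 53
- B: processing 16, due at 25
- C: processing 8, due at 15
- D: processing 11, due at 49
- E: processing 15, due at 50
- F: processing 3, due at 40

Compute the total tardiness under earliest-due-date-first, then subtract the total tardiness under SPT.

-27

EDD (increasing due date): C B F D E A.
C: 0→8, due 15, tardiness 0
B: 8→24, due 25, tardiness 0
F: 24→27, due 40, tardiness 0
D: 27→38, due 49, tardiness 0
E: 38→53, due 50, tardiness 3
A: 53→59, due 53, tardiness 6
Sum = 0+0+0+0+3+6 = 9.
SPT (increasing processing time): F A C D E B.
F: 0→3, due 40, tardiness 0
A: 3→9, due 53, tardiness 0
C: 9→17, due 15, tardiness 2
D: 17→28, due 49, tardiness 0
E: 28→43, due 50, tardiness 0
B: 43→59, due 25, tardiness 34
Sum = 0+0+2+0+0+34 = 36.
Difference = 9 − 36 = -27.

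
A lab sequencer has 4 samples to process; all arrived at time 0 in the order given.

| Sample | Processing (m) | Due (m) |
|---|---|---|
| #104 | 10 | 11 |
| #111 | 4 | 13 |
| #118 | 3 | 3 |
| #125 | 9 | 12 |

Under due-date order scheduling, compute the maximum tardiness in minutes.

13

EDD (increasing due date): #118 #104 #125 #111.
#118: 0→3, due 3, tardiness 0
#104: 3→13, due 11, tardiness 2
#125: 13→22, due 12, tardiness 10
#111: 22→26, due 13, tardiness 13
Maximum = 13.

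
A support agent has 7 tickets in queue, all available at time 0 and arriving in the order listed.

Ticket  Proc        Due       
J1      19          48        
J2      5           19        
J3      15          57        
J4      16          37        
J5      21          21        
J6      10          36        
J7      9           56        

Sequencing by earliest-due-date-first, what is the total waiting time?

270

EDD (increasing due date): J2 J5 J6 J4 J1 J7 J3.
J2: waits 0, runs 0→5
J5: waits 5, runs 5→26
J6: waits 26, runs 26→36
J4: waits 36, runs 36→52
J1: waits 52, runs 52→71
J7: waits 71, runs 71→80
J3: waits 80, runs 80→95
Sum = 0+5+26+36+52+71+80 = 270.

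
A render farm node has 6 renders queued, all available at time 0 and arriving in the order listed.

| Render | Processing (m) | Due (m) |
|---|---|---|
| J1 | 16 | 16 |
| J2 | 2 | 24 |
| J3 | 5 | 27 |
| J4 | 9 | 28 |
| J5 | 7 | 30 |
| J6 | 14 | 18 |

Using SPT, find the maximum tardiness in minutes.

SPT (increasing processing time): J2 J3 J5 J4 J6 J1.
J2: 0→2, due 24, tardiness 0
J3: 2→7, due 27, tardiness 0
J5: 7→14, due 30, tardiness 0
J4: 14→23, due 28, tardiness 0
J6: 23→37, due 18, tardiness 19
J1: 37→53, due 16, tardiness 37
Maximum = 37.

37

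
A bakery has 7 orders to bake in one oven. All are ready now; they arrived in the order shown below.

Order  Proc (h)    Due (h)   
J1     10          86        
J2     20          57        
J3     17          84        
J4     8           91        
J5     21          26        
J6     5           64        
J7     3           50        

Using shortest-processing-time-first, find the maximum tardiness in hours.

SPT (increasing processing time): J7 J6 J4 J1 J3 J2 J5.
J7: 0→3, due 50, tardiness 0
J6: 3→8, due 64, tardiness 0
J4: 8→16, due 91, tardiness 0
J1: 16→26, due 86, tardiness 0
J3: 26→43, due 84, tardiness 0
J2: 43→63, due 57, tardiness 6
J5: 63→84, due 26, tardiness 58
Maximum = 58.

58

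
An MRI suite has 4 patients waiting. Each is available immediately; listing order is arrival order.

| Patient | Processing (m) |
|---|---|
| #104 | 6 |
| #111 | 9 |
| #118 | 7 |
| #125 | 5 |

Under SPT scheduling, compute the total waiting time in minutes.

34

SPT (increasing processing time): #125 #104 #118 #111.
#125: waits 0, runs 0→5
#104: waits 5, runs 5→11
#118: waits 11, runs 11→18
#111: waits 18, runs 18→27
Sum = 0+5+11+18 = 34.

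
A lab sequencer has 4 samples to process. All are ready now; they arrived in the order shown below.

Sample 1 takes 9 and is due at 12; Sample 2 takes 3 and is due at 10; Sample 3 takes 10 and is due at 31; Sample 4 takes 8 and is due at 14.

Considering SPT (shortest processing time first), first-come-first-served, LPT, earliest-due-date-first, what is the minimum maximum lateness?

6

SPT (increasing processing time): Sample 2 Sample 4 Sample 1 Sample 3.
Sample 2: 0→3, due 10, lateness -7
Sample 4: 3→11, due 14, lateness -3
Sample 1: 11→20, due 12, lateness 8
Sample 3: 20→30, due 31, lateness -1
Maximum = 8.
FIFO (arrival order): Sample 1 Sample 2 Sample 3 Sample 4.
Sample 1: 0→9, due 12, lateness -3
Sample 2: 9→12, due 10, lateness 2
Sample 3: 12→22, due 31, lateness -9
Sample 4: 22→30, due 14, lateness 16
Maximum = 16.
LPT (decreasing processing time): Sample 3 Sample 1 Sample 4 Sample 2.
Sample 3: 0→10, due 31, lateness -21
Sample 1: 10→19, due 12, lateness 7
Sample 4: 19→27, due 14, lateness 13
Sample 2: 27→30, due 10, lateness 20
Maximum = 20.
EDD (increasing due date): Sample 2 Sample 1 Sample 4 Sample 3.
Sample 2: 0→3, due 10, lateness -7
Sample 1: 3→12, due 12, lateness 0
Sample 4: 12→20, due 14, lateness 6
Sample 3: 20→30, due 31, lateness -1
Maximum = 6.
SPT 8, FIFO 16, LPT 20, EDD 6 → minimum 6.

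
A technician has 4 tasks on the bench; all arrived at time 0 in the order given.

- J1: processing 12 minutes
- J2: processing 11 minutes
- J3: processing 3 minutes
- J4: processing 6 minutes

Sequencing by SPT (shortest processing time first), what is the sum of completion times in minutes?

64

SPT (increasing processing time): J3 J4 J2 J1.
J3: 0→3
J4: 3→9
J2: 9→20
J1: 20→32
Sum = 3+9+20+32 = 64.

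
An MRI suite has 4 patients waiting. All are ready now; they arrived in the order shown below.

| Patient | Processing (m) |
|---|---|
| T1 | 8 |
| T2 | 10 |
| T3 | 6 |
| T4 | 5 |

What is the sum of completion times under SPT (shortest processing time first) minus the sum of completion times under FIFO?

SPT (increasing processing time): T4 T3 T1 T2.
T4: 0→5
T3: 5→11
T1: 11→19
T2: 19→29
Sum = 5+11+19+29 = 64.
FIFO (arrival order): T1 T2 T3 T4.
T1: 0→8
T2: 8→18
T3: 18→24
T4: 24→29
Sum = 8+18+24+29 = 79.
Difference = 64 − 79 = -15.

-15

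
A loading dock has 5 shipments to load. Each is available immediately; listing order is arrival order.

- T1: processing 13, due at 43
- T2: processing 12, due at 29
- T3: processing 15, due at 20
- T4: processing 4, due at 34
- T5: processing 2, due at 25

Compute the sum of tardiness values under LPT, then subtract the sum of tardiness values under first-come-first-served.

LPT (decreasing processing time): T3 T1 T2 T4 T5.
T3: 0→15, due 20, tardiness 0
T1: 15→28, due 43, tardiness 0
T2: 28→40, due 29, tardiness 11
T4: 40→44, due 34, tardiness 10
T5: 44→46, due 25, tardiness 21
Sum = 0+0+11+10+21 = 42.
FIFO (arrival order): T1 T2 T3 T4 T5.
T1: 0→13, due 43, tardiness 0
T2: 13→25, due 29, tardiness 0
T3: 25→40, due 20, tardiness 20
T4: 40→44, due 34, tardiness 10
T5: 44→46, due 25, tardiness 21
Sum = 0+0+20+10+21 = 51.
Difference = 42 − 51 = -9.

-9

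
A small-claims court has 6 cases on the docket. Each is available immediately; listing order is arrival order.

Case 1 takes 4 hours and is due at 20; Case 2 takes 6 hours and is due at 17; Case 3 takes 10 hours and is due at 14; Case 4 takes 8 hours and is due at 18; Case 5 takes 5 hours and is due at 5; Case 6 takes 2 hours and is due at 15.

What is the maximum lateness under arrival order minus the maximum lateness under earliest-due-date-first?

FIFO (arrival order): Case 1 Case 2 Case 3 Case 4 Case 5 Case 6.
Case 1: 0→4, due 20, lateness -16
Case 2: 4→10, due 17, lateness -7
Case 3: 10→20, due 14, lateness 6
Case 4: 20→28, due 18, lateness 10
Case 5: 28→33, due 5, lateness 28
Case 6: 33→35, due 15, lateness 20
Maximum = 28.
EDD (increasing due date): Case 5 Case 3 Case 6 Case 2 Case 4 Case 1.
Case 5: 0→5, due 5, lateness 0
Case 3: 5→15, due 14, lateness 1
Case 6: 15→17, due 15, lateness 2
Case 2: 17→23, due 17, lateness 6
Case 4: 23→31, due 18, lateness 13
Case 1: 31→35, due 20, lateness 15
Maximum = 15.
Difference = 28 − 15 = 13.

13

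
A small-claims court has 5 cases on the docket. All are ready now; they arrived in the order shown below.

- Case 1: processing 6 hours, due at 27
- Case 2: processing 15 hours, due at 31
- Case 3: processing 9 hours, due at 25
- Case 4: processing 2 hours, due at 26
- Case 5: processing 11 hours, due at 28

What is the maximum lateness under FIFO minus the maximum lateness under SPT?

3

FIFO (arrival order): Case 1 Case 2 Case 3 Case 4 Case 5.
Case 1: 0→6, due 27, lateness -21
Case 2: 6→21, due 31, lateness -10
Case 3: 21→30, due 25, lateness 5
Case 4: 30→32, due 26, lateness 6
Case 5: 32→43, due 28, lateness 15
Maximum = 15.
SPT (increasing processing time): Case 4 Case 1 Case 3 Case 5 Case 2.
Case 4: 0→2, due 26, lateness -24
Case 1: 2→8, due 27, lateness -19
Case 3: 8→17, due 25, lateness -8
Case 5: 17→28, due 28, lateness 0
Case 2: 28→43, due 31, lateness 12
Maximum = 12.
Difference = 15 − 12 = 3.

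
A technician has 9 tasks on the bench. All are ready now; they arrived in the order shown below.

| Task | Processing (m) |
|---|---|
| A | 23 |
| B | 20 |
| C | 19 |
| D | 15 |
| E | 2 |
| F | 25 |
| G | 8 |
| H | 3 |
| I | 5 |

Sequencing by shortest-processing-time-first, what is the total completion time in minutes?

SPT (increasing processing time): E H I G D C B A F.
E: 0→2
H: 2→5
I: 5→10
G: 10→18
D: 18→33
C: 33→52
B: 52→72
A: 72→95
F: 95→120
Sum = 2+5+10+18+33+52+72+95+120 = 407.

407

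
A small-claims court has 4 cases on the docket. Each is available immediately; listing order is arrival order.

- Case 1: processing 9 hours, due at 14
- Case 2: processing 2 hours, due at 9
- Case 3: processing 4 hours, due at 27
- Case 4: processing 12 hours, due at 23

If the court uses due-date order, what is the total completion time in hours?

63

EDD (increasing due date): Case 2 Case 1 Case 4 Case 3.
Case 2: 0→2
Case 1: 2→11
Case 4: 11→23
Case 3: 23→27
Sum = 2+11+23+27 = 63.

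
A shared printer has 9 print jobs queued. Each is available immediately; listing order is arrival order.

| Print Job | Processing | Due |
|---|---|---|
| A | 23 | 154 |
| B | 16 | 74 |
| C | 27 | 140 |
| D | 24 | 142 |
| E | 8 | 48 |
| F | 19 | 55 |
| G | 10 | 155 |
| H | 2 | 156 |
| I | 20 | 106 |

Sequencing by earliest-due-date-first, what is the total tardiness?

0

EDD (increasing due date): E F B I C D A G H.
E: 0→8, due 48, tardiness 0
F: 8→27, due 55, tardiness 0
B: 27→43, due 74, tardiness 0
I: 43→63, due 106, tardiness 0
C: 63→90, due 140, tardiness 0
D: 90→114, due 142, tardiness 0
A: 114→137, due 154, tardiness 0
G: 137→147, due 155, tardiness 0
H: 147→149, due 156, tardiness 0
Sum = 0+0+0+0+0+0+0+0+0 = 0.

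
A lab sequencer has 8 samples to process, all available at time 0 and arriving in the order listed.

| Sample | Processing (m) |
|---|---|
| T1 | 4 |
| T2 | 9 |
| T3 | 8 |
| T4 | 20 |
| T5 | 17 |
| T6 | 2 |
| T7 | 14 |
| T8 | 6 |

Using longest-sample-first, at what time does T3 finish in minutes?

68

LPT (decreasing processing time): T4 T5 T7 T2 T3 T8 T1 T6.
T4: 0→20
T5: 20→37
T7: 37→51
T2: 51→60
T3: 60→68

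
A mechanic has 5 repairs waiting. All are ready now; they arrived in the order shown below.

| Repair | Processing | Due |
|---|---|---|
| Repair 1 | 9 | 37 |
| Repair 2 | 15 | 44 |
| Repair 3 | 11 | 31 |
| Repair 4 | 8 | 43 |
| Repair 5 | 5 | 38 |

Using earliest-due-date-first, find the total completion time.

137

EDD (increasing due date): Repair 3 Repair 1 Repair 5 Repair 4 Repair 2.
Repair 3: 0→11
Repair 1: 11→20
Repair 5: 20→25
Repair 4: 25→33
Repair 2: 33→48
Sum = 11+20+25+33+48 = 137.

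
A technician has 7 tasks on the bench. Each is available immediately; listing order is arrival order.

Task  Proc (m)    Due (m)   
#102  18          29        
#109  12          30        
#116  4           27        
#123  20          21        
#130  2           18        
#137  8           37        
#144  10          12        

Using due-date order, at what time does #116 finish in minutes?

EDD (increasing due date): #144 #130 #123 #116 #102 #109 #137.
#144: 0→10
#130: 10→12
#123: 12→32
#116: 32→36

36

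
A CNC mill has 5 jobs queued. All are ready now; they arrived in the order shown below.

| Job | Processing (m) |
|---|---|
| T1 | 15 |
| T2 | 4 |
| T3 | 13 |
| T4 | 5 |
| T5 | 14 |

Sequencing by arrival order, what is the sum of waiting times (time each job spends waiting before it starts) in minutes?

FIFO (arrival order): T1 T2 T3 T4 T5.
T1: waits 0, runs 0→15
T2: waits 15, runs 15→19
T3: waits 19, runs 19→32
T4: waits 32, runs 32→37
T5: waits 37, runs 37→51
Sum = 0+15+19+32+37 = 103.

103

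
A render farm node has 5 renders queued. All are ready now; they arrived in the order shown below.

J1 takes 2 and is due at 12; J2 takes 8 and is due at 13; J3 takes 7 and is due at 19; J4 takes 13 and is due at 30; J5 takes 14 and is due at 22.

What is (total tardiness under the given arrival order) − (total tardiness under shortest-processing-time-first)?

FIFO (arrival order): J1 J2 J3 J4 J5.
J1: 0→2, due 12, tardiness 0
J2: 2→10, due 13, tardiness 0
J3: 10→17, due 19, tardiness 0
J4: 17→30, due 30, tardiness 0
J5: 30→44, due 22, tardiness 22
Sum = 0+0+0+0+22 = 22.
SPT (increasing processing time): J1 J3 J2 J4 J5.
J1: 0→2, due 12, tardiness 0
J3: 2→9, due 19, tardiness 0
J2: 9→17, due 13, tardiness 4
J4: 17→30, due 30, tardiness 0
J5: 30→44, due 22, tardiness 22
Sum = 0+0+4+0+22 = 26.
Difference = 22 − 26 = -4.

-4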